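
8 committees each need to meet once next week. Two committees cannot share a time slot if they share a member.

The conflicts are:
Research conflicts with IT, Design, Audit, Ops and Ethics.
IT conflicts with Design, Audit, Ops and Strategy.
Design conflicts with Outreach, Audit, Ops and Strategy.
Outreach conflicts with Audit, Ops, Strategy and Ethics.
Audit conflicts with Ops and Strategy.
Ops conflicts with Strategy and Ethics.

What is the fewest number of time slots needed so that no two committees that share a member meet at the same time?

5

Research, IT, Design, Audit, Ops pairwise conflict, so at least 5 time slots are needed.
5 time slots suffice: time slot 1 → {Ops}; time slot 2 → {Design, Ethics}; time slot 3 → {Audit}; time slot 4 → {Research, Strategy}; time slot 5 → {IT, Outreach}. No two conflicting committees share a time slot.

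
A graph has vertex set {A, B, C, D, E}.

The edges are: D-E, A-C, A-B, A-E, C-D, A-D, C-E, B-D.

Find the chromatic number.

A, C, D, E are pairwise adjacent (a clique of size 4), so at least 4 colors are needed.
One proper 4-coloring: A=blue, B=green, C=green, D=red, E=yellow. No two adjacent vertices share a color.

4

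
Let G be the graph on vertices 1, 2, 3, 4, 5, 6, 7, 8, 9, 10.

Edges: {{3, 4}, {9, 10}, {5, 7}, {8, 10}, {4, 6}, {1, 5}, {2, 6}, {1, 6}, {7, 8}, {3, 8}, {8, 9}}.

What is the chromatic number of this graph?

8, 9, 10 are pairwise adjacent, so at least 3 colors are needed.
3 colors suffice: color red → {5, 6, 8}; color blue → {1, 2, 4, 7, 9}; color green → {3, 10}. No two adjacent vertices share a color.

3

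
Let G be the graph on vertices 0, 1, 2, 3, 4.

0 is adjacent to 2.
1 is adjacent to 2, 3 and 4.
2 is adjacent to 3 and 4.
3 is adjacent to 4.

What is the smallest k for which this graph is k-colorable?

4

1, 2, 3, 4 form a clique, so at least 4 colors are needed.
4 colors suffice: color a → {2}; color b → {0, 3}; color c → {4}; color d → {1}. Each edge has distinct colors on its endpoints.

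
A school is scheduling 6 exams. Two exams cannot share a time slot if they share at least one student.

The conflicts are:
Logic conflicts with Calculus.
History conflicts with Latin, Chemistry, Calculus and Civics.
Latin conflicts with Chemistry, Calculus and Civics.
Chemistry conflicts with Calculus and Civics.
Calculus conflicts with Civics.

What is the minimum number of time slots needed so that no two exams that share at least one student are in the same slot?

5

History, Latin, Chemistry, Calculus, Civics are mutually in conflict, so at least 5 time slots are needed.
A valid assignment using 5 time slots: Logic=2, History=5, Latin=4, Chemistry=2, Calculus=1, Civics=3. Each listed conflict is separated.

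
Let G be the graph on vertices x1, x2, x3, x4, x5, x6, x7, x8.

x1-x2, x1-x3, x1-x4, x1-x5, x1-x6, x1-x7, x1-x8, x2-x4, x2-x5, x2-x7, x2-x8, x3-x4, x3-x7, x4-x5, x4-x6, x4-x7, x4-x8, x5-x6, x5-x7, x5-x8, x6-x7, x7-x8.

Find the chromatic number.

x1, x2, x4, x5, x7, x8 form a clique, so at least 6 colors are needed.
6 colors suffice: color 1 → {x4}; color 2 → {x1}; color 3 → {x7}; color 4 → {x3, x5}; color 5 → {x6, x8}; color 6 → {x2}. Each edge has distinct colors on its endpoints.

6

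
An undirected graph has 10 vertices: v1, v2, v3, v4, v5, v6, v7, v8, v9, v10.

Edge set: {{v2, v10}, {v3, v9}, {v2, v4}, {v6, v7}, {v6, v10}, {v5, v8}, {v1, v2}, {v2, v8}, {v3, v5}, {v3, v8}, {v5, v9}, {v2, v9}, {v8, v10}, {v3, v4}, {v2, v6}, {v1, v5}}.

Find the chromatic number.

v3, v5, v8 are mutually adjacent, so at least 3 colors are needed.
3 colors suffice: v1=2, v2=1, v3=3, v4=2, v5=1, v6=2, v7=1, v8=2, v9=2, v10=3. Each edge has distinct colors on its endpoints.

3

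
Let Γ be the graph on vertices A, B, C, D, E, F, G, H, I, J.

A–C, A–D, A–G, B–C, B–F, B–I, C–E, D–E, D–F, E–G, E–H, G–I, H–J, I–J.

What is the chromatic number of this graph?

3

The cycle F-D-A-C-B-F has odd length 5, so it cannot be 2-colored; at least 3 colors are needed.
3 colors suffice: color 1 → {A, E, F, I}; color 2 → {C, D, G, H}; color 3 → {B, J}. No two adjacent vertices share a color.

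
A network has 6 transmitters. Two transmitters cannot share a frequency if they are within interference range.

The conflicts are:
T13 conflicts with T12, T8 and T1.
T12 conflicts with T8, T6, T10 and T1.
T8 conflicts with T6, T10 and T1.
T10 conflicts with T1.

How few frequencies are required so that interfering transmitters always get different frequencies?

T12, T8, T10, T1 all conflict with each other, so at least 4 frequencies are needed.
4 frequencies suffice: frequency 1 → {T12}; frequency 2 → {T8}; frequency 3 → {T6, T1}; frequency 4 → {T13, T10}. Each listed conflict is separated.

4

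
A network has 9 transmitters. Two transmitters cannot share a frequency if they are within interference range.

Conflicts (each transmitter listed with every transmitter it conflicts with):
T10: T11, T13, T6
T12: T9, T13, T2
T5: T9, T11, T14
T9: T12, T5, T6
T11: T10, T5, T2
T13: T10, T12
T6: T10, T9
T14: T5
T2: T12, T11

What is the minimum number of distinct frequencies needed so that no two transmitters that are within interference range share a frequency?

The cycle T5-T9-T6-T10-T11-T5 has odd length 5, so it cannot be 2-colored; at least 3 frequencies are needed.
Using 3 frequencies: T10=1, T12=1, T5=1, T9=2, T11=2, T13=2, T6=3, T14=2, T2=3. No two conflicting transmitters share a frequency.

3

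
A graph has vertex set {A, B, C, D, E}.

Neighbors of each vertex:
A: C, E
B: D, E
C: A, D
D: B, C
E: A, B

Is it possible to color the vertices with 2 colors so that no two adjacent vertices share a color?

No

The cycle C-D-B-E-A-C has odd length 5, so it cannot be 2-colored; at least 3 colors are needed.
So 2 colors are not enough.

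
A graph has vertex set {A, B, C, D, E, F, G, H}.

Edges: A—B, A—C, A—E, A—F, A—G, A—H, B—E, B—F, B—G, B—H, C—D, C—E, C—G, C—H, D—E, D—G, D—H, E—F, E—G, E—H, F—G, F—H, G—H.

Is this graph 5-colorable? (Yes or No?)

A, B, E, F, G, H are mutually adjacent (a clique of size 6), so at least 6 colors are needed.
So 5 colors are not enough.

No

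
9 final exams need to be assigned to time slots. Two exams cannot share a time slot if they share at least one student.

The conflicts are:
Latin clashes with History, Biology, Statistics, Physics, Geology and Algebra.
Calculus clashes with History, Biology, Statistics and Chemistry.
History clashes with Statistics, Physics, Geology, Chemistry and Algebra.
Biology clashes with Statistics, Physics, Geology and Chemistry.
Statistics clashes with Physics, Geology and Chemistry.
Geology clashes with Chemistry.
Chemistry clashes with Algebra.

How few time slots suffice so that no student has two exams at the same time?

Latin, Biology, Statistics, Geology all conflict with each other, so at least 4 time slots are needed.
A valid assignment using 4 time slots: Latin=3, Calculus=4, History=1, Biology=1, Statistics=2, Physics=4, Geology=4, Chemistry=3, Algebra=2. Each listed conflict is separated.

4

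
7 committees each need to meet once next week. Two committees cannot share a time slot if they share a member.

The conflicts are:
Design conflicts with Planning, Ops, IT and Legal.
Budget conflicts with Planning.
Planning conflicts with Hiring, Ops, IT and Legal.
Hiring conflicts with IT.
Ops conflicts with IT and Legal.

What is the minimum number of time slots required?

4

Design, Planning, Ops, IT all conflict with each other, so at least 4 time slots are needed.
A valid assignment using 4 time slots: Design=3, Budget=2, Planning=1, Hiring=3, Ops=4, IT=2, Legal=2. Every pair that conflicts lands in different time slots.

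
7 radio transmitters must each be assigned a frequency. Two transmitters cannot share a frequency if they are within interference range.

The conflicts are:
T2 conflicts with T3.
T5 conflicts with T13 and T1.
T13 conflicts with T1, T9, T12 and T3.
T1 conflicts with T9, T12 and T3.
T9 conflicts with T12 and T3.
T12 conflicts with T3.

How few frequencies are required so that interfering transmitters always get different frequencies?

T13, T1, T9, T12, T3 are mutually in conflict, so at least 5 frequencies are needed.
A valid assignment using 5 frequencies: T2=1, T5=3, T13=2, T1=1, T9=4, T12=5, T3=3. Every pair that conflicts lands in different frequencies.

5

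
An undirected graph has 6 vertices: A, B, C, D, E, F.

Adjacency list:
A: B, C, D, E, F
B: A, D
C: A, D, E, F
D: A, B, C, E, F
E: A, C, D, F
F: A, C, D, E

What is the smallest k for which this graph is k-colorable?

A, C, D, E, F are pairwise adjacent (a clique of size 5), so at least 5 colors are needed.
5 colors suffice: color red → {A}; color blue → {D}; color green → {B, C}; color yellow → {E}; color purple → {F}. Each edge has distinct colors on its endpoints.

5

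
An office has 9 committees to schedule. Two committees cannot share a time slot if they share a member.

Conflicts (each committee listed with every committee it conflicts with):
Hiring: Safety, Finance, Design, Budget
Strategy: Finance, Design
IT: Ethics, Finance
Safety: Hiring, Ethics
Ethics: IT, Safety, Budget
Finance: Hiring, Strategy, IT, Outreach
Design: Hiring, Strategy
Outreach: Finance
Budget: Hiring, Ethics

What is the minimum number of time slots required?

The cycle IT-Ethics-Budget-Hiring-Finance-IT has odd length 5, so it cannot be 2-colored; at least 3 time slots are needed.
3 time slots suffice: time slot 1 → {Ethics, Finance, Design}; time slot 2 → {Hiring, Strategy, IT, Outreach}; time slot 3 → {Safety, Budget}. Each listed conflict is separated.

3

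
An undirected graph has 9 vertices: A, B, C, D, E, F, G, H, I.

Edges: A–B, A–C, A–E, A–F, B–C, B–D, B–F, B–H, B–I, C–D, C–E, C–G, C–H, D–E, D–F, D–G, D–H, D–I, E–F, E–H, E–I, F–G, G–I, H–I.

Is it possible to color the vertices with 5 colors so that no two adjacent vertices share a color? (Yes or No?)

The chromatic number is 4. B, D, H, I are mutually adjacent (a clique of size 4), so at least 4 colors are needed.
4 colors suffice: color 1 → {A, D}; color 2 → {B, E, G}; color 3 → {C, F, I}; color 4 → {H}.
Since 5 ≥ 4, a proper 5-coloring certainly exists.

Yes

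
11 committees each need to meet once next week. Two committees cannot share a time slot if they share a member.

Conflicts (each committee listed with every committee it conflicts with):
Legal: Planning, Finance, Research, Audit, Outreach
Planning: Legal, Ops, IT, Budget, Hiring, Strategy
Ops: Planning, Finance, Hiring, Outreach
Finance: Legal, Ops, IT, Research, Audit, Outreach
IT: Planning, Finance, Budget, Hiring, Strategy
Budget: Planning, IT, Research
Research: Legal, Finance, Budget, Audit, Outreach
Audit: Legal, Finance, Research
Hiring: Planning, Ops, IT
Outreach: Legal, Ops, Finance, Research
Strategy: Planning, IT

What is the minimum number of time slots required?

4

Legal, Finance, Research, Audit are mutually in conflict, so at least 4 time slots are needed.
4 time slots suffice: time slot 1 → {Planning, Finance}; time slot 2 → {Legal, Ops, IT}; time slot 3 → {Research, Hiring, Strategy}; time slot 4 → {Budget, Audit, Outreach}. Each listed conflict is separated.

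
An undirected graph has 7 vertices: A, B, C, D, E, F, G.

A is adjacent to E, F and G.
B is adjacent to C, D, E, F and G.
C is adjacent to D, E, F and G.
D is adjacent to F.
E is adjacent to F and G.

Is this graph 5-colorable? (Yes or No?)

Yes

The chromatic number is 4. B, C, D, F are mutually adjacent (a clique of size 4), so at least 4 colors are needed.
4 colors suffice: color 1 → {A, C}; color 2 → {F, G}; color 3 → {B}; color 4 → {D, E}.
Since 5 ≥ 4, a proper 5-coloring certainly exists.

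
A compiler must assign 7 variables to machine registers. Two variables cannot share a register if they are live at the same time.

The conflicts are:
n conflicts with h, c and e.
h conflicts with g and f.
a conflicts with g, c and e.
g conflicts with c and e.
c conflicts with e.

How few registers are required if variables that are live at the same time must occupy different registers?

a, g, c, e pairwise conflict, so at least 4 registers are needed.
4 registers suffice: register 1 → {h, e}; register 2 → {n, g, f}; register 3 → {c}; register 4 → {a}. Each listed conflict is separated.

4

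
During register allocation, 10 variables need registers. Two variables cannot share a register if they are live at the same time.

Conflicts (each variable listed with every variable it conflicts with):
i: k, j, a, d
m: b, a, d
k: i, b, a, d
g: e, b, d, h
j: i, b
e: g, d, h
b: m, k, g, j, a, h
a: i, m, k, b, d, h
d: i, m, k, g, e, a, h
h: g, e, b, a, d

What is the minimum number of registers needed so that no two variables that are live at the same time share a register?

g, e, d, h all conflict with each other, so at least 4 registers are needed.
Using 4 registers: i=3, m=3, k=4, g=2, j=2, e=4, b=1, a=2, d=1, h=3. Every pair that conflicts lands in different registers.

4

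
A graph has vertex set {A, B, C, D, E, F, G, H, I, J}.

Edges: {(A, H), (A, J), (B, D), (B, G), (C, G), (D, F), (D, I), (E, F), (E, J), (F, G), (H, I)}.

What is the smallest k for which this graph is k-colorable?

The cycle F-D-I-H-A-J-E-F has odd length 7, so it cannot be 2-colored; at least 3 colors are needed.
3 colors suffice: color red → {D, G, H, J}; color blue → {A, B, C, F, I}; color green → {E}. No two adjacent vertices share a color.

3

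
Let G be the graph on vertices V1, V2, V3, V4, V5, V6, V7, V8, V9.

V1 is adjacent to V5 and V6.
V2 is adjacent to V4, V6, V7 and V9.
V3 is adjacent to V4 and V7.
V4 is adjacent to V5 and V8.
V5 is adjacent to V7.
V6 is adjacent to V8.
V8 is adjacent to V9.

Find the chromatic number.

The cycle V6-V2-V7-V5-V1-V6 has odd length 5, so it cannot be 2-colored; at least 3 colors are needed.
A valid assignment using 3 colors: V1=3, V2=1, V3=1, V4=2, V5=1, V6=2, V7=2, V8=1, V9=2. Each edge has distinct colors on its endpoints.

3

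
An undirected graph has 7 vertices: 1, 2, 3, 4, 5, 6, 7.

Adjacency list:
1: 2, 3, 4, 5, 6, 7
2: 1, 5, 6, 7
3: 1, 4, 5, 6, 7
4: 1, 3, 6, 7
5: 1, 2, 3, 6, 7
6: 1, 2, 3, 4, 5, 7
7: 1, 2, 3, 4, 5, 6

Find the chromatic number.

1, 2, 5, 6, 7 form a clique, so at least 5 colors are needed.
5 colors suffice: 1=c, 2=e, 3=e, 4=d, 5=d, 6=a, 7=b. Every edge joins two different colors.

5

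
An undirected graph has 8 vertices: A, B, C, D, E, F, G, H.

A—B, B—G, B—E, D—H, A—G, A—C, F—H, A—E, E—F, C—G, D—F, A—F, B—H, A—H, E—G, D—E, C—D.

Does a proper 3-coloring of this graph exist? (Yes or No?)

No

A, B, E, G are mutually adjacent (a clique of size 4), so at least 4 colors are needed.
So 3 colors are not enough.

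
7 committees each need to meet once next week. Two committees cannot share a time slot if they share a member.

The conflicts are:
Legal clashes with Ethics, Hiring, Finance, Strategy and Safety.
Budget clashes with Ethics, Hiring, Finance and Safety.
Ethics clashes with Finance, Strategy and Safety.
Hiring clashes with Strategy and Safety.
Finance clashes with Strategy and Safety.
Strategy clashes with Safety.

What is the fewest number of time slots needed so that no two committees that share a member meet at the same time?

Legal, Ethics, Finance, Strategy, Safety all conflict with each other, so at least 5 time slots are needed.
A valid assignment using 5 time slots: Legal=5, Budget=3, Ethics=2, Hiring=2, Finance=4, Strategy=3, Safety=1. No two conflicting committees share a time slot.

5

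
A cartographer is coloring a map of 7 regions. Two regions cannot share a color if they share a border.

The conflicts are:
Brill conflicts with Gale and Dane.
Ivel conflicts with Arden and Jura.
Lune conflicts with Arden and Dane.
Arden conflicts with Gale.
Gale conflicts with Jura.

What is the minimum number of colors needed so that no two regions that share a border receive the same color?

3

The cycle Arden-Gale-Brill-Dane-Lune-Arden has odd length 5, so it cannot be 2-colored; at least 3 colors are needed.
3 colors suffice: color 1 → {Brill, Arden, Jura}; color 2 → {Ivel, Gale, Dane}; color 3 → {Lune}. Each listed conflict is separated.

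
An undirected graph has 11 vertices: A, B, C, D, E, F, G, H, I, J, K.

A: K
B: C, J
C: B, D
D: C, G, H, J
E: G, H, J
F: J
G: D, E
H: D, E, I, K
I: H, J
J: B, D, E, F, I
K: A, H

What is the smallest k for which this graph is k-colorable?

2

A and K are adjacent, so at least 2 colors are needed.
2 colors suffice: color 1 → {A, C, G, H, J}; color 2 → {B, D, E, F, I, K}. No two adjacent vertices share a color.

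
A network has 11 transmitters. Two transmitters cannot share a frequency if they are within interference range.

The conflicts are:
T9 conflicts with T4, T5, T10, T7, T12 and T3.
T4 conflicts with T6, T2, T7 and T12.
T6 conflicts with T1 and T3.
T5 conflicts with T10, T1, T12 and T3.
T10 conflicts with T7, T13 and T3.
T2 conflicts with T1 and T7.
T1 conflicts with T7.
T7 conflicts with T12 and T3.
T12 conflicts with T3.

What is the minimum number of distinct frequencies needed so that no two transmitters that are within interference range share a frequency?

T9, T5, T12, T3 are mutually in conflict, so at least 4 frequencies are needed.
4 frequencies suffice: frequency 1 → {T6, T5, T7, T13}; frequency 2 → {T9, T1}; frequency 3 → {T4, T3}; frequency 4 → {T10, T2, T12}. Each listed conflict is separated.

4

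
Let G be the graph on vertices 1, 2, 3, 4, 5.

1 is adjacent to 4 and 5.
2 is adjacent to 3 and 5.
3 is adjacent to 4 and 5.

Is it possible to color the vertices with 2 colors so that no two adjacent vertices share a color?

No

2, 3, 5 are pairwise adjacent, so at least 3 colors are needed.
So 2 colors are not enough.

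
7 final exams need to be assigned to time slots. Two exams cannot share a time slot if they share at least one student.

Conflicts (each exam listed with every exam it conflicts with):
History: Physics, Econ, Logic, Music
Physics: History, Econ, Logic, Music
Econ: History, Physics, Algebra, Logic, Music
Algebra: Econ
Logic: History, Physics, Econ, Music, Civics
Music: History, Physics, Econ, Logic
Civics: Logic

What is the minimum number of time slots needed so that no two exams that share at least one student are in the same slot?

History, Physics, Econ, Logic, Music all conflict with each other, so at least 5 time slots are needed.
5 time slots suffice: time slot 1 → {Algebra, Logic}; time slot 2 → {Econ, Civics}; time slot 3 → {History}; time slot 4 → {Music}; time slot 5 → {Physics}. No two conflicting exams share a time slot.

5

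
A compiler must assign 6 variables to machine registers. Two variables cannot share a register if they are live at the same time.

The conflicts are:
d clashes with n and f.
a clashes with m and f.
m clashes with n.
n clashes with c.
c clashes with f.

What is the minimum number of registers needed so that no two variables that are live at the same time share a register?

3

The cycle a-f-c-n-m-a has odd length 5, so it cannot be 2-colored; at least 3 registers are needed.
3 registers suffice: register 1 → {n, f}; register 2 → {d, m, c}; register 3 → {a}. Every pair that conflicts lands in different registers.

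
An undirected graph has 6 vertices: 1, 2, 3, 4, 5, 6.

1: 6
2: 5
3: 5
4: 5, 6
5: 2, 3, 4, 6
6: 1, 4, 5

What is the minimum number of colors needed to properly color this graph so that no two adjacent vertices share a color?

4, 5, 6 are mutually adjacent, so at least 3 colors are needed.
3 colors suffice: 1=a, 2=b, 3=b, 4=c, 5=a, 6=b. Every edge joins two different colors.

3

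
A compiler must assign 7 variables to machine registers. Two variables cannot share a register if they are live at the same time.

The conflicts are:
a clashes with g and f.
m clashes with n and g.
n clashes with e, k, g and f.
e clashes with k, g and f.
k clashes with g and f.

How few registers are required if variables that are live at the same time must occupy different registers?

4

n, e, k, f all conflict with each other, so at least 4 registers are needed.
4 registers suffice: a=2, m=3, n=2, e=4, k=3, g=1, f=1. Each listed conflict is separated.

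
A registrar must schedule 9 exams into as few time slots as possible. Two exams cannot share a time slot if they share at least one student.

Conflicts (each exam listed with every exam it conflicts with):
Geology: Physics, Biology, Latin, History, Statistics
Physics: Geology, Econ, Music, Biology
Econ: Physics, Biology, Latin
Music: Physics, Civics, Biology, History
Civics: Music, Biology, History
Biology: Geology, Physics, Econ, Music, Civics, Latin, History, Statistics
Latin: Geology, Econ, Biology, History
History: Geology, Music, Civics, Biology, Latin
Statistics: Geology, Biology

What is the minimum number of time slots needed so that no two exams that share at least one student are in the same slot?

Geology, Biology, Latin, History are mutually in conflict, so at least 4 time slots are needed.
A valid assignment using 4 time slots: Geology=2, Physics=3, Econ=2, Music=2, Civics=4, Biology=1, Latin=4, History=3, Statistics=3. No two conflicting exams share a time slot.

4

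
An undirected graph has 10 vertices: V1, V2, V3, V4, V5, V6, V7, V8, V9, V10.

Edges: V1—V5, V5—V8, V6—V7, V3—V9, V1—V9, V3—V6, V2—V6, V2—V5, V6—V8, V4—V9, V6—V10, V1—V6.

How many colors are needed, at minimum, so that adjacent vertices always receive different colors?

V2 and V6 are adjacent, so at least 2 colors are needed.
2 colors suffice: color 1 → {V5, V6, V9}; color 2 → {V1, V2, V3, V4, V7, V8, V10}. Every edge joins two different colors.

2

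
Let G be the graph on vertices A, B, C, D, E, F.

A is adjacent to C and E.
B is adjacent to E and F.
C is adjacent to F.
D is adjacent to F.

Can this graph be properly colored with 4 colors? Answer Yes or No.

The chromatic number is 3. The cycle A-E-B-F-C-A has odd length 5, so it cannot be 2-colored; at least 3 colors are needed.
3 colors suffice: A=red, B=blue, C=blue, D=blue, E=green, F=red.
Since 4 ≥ 3, a proper 4-coloring certainly exists.

Yes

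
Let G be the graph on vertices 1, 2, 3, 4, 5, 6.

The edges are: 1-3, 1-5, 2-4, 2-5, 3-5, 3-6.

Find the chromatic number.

3

1, 3, 5 are mutually adjacent, so at least 3 colors are needed.
One proper 3-coloring: 1=c, 2=a, 3=a, 4=b, 5=b, 6=b. Each edge has distinct colors on its endpoints.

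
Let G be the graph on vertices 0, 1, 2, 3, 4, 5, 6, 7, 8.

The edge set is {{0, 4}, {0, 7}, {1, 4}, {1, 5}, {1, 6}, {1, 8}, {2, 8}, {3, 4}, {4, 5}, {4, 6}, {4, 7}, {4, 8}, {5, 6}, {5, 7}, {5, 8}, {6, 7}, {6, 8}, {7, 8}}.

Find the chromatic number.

5

1, 4, 5, 6, 8 form a clique, so at least 5 colors are needed.
A valid assignment using 5 colors: 0=blue, 1=green, 2=red, 3=blue, 4=red, 5=yellow, 6=purple, 7=green, 8=blue. Each edge has distinct colors on its endpoints.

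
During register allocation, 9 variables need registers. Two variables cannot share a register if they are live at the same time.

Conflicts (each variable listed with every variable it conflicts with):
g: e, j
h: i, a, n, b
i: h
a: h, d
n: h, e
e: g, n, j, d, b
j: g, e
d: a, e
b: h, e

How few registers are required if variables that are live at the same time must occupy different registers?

3

g, e, j pairwise conflict, so at least 3 registers are needed.
3 registers suffice: g=2, h=1, i=2, a=3, n=2, e=1, j=3, d=2, b=2. No two conflicting variables share a register.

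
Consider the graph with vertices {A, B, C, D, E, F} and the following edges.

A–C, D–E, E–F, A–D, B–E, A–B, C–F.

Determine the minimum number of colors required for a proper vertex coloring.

3

The cycle A-C-F-E-B-A has odd length 5, so it cannot be 2-colored; at least 3 colors are needed.
A valid assignment using 3 colors: A=1, B=2, C=3, D=2, E=1, F=2. No two adjacent vertices share a color.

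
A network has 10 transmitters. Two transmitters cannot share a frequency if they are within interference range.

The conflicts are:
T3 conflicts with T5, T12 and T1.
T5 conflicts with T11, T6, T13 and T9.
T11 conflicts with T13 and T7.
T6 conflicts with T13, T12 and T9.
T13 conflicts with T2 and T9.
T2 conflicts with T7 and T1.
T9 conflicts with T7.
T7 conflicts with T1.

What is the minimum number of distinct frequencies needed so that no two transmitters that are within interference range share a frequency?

T5, T6, T13, T9 are mutually in conflict, so at least 4 frequencies are needed.
4 frequencies suffice: frequency 1 → {T3, T13, T7}; frequency 2 → {T5, T12, T1}; frequency 3 → {T11, T2, T9}; frequency 4 → {T6}. No two conflicting transmitters share a frequency.

4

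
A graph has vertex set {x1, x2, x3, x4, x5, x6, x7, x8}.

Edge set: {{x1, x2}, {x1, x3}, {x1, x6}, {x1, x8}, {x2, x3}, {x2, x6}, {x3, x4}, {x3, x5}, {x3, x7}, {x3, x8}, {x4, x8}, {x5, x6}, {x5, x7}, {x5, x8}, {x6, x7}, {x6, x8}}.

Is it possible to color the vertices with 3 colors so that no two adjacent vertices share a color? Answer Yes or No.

The chromatic number is 3. x3, x4, x8 are pairwise adjacent, so at least 3 colors are needed.
3 colors suffice: color 1 → {x3, x6}; color 2 → {x2, x7, x8}; color 3 → {x1, x4, x5}.
That is already a proper 3-coloring.

Yes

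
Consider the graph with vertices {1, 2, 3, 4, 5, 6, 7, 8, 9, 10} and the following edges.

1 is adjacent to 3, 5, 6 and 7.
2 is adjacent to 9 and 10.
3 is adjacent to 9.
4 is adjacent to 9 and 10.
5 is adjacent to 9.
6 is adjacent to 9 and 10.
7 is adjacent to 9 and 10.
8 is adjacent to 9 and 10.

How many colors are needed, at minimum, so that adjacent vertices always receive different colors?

1 and 5 are adjacent, so at least 2 colors are needed.
A valid assignment using 2 colors: 1=a, 2=b, 3=b, 4=b, 5=b, 6=b, 7=b, 8=b, 9=a, 10=a. Each edge has distinct colors on its endpoints.

2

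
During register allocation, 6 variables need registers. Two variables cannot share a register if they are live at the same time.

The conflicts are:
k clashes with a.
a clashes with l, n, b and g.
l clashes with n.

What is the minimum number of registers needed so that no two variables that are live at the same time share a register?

a, l, n are mutually in conflict, so at least 3 registers are needed.
3 registers suffice: register 1 → {a}; register 2 → {k, n, b, g}; register 3 → {l}. No two conflicting variables share a register.

3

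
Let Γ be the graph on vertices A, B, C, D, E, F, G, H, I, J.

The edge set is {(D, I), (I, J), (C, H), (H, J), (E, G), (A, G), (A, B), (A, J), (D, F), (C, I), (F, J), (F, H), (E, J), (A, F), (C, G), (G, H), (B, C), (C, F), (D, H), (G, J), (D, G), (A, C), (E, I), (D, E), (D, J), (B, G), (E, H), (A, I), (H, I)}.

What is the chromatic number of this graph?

5

D, E, G, H, J are mutually adjacent (a clique of size 5), so at least 5 colors are needed.
One proper 5-coloring: A=1, B=4, C=3, D=4, E=5, F=2, G=2, H=1, I=2, J=3. Every edge joins two different colors.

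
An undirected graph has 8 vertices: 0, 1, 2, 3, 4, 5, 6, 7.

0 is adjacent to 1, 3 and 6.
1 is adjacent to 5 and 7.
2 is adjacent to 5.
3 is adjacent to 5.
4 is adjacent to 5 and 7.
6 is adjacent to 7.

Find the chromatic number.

2

4 and 7 are adjacent, so at least 2 colors are needed.
2 colors suffice: color red → {0, 5, 7}; color blue → {1, 2, 3, 4, 6}. Each edge has distinct colors on its endpoints.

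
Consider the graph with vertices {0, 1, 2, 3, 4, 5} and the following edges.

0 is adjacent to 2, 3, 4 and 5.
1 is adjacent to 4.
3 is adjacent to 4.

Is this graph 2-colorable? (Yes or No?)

0, 3, 4 are mutually adjacent, so at least 3 colors are needed.
So 2 colors are not enough.

No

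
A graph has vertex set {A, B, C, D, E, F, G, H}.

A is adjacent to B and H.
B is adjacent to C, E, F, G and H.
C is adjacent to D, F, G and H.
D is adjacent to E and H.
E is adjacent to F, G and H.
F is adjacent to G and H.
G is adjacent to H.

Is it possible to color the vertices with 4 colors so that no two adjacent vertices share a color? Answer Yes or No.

No

B, C, F, G, H form a clique, so at least 5 colors are needed.
So 4 colors are not enough.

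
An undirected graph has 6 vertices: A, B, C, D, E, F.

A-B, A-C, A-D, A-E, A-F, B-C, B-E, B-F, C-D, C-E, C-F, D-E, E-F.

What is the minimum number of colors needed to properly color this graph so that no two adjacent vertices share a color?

5

A, B, C, E, F are mutually adjacent (a clique of size 5), so at least 5 colors are needed.
One proper 5-coloring: A=3, B=4, C=2, D=4, E=1, F=5. No two adjacent vertices share a color.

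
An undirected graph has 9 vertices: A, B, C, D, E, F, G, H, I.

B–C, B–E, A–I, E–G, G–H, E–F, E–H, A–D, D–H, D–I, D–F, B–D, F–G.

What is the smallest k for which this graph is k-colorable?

3

E, G, H form a triangle, so at least 3 colors are needed.
3 colors suffice: color red → {C, D, E}; color blue → {A, B, G}; color green → {F, H, I}. No two adjacent vertices share a color.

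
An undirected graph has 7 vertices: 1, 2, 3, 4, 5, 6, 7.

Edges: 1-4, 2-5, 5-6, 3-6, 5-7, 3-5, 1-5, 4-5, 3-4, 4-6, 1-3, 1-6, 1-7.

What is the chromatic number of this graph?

5

1, 3, 4, 5, 6 form a clique, so at least 5 colors are needed.
5 colors suffice: color red → {5}; color blue → {1, 2}; color green → {4, 7}; color yellow → {6}; color purple → {3}. Each edge has distinct colors on its endpoints.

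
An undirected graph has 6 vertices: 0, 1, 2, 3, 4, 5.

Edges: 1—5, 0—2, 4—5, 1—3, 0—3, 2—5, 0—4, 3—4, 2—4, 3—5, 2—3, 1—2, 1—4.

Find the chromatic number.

1, 2, 3, 4, 5 form a clique, so at least 5 colors are needed.
5 colors suffice: 0=yellow, 1=yellow, 2=blue, 3=green, 4=red, 5=purple. Every edge joins two different colors.

5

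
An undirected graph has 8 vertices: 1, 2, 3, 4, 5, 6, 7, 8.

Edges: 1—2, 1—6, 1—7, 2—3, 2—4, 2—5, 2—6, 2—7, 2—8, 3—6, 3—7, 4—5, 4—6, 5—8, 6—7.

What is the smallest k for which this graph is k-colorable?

4

1, 2, 6, 7 form a clique, so at least 4 colors are needed.
A valid assignment using 4 colors: 1=d, 2=a, 3=d, 4=c, 5=b, 6=b, 7=c, 8=c. Each edge has distinct colors on its endpoints.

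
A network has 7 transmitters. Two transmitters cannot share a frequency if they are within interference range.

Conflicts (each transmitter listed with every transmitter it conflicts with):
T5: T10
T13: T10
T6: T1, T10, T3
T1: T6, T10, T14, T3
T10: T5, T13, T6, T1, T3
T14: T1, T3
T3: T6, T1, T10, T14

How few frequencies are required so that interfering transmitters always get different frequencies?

T6, T1, T10, T3 are mutually in conflict, so at least 4 frequencies are needed.
Using 4 frequencies: T5=2, T13=2, T6=4, T1=2, T10=1, T14=1, T3=3. Every pair that conflicts lands in different frequencies.

4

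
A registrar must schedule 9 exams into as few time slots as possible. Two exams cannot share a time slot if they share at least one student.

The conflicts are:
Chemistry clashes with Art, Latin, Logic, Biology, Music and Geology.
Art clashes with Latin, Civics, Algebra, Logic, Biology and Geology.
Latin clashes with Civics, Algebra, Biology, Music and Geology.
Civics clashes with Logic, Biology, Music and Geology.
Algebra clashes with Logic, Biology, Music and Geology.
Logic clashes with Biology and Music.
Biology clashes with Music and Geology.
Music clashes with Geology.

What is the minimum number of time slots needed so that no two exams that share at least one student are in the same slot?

Chemistry, Art, Latin, Biology, Geology pairwise conflict, so at least 5 time slots are needed.
5 time slots suffice: Chemistry=5, Art=2, Latin=3, Civics=5, Algebra=5, Logic=3, Biology=1, Music=2, Geology=4. Every pair that conflicts lands in different time slots.

5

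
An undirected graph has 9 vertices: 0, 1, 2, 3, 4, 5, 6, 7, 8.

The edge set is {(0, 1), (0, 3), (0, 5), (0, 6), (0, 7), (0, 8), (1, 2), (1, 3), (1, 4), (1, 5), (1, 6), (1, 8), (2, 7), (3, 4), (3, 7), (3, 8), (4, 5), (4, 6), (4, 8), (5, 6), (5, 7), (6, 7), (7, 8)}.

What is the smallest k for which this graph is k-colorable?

1, 3, 4, 8 are pairwise adjacent (a clique of size 4), so at least 4 colors are needed.
4 colors suffice: color red → {1, 7}; color blue → {0, 2, 4}; color green → {3, 6}; color yellow → {5, 8}. Every edge joins two different colors.

4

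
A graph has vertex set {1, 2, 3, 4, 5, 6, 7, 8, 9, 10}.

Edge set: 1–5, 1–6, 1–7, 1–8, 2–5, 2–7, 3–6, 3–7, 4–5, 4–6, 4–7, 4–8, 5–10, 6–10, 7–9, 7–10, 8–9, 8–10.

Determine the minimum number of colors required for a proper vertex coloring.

8 and 10 are adjacent, so at least 2 colors are needed.
A valid assignment using 2 colors: 1=blue, 2=blue, 3=blue, 4=blue, 5=red, 6=red, 7=red, 8=red, 9=blue, 10=blue. Every edge joins two different colors.

2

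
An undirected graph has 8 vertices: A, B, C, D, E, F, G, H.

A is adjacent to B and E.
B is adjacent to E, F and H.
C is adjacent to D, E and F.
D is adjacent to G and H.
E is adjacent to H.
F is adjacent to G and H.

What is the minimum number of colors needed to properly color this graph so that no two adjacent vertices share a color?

3

B, F, H form a triangle, so at least 3 colors are needed.
3 colors suffice: color 1 → {A, C, G, H}; color 2 → {B, D}; color 3 → {E, F}. Each edge has distinct colors on its endpoints.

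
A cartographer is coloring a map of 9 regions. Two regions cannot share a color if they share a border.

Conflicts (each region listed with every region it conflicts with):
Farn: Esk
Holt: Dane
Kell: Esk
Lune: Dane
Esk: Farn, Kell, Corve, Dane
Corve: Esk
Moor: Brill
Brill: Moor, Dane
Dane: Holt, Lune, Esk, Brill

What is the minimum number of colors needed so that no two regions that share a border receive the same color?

Kell and Esk conflict, so at least 2 colors are needed.
2 colors suffice: color 1 → {Farn, Kell, Corve, Moor, Dane}; color 2 → {Holt, Lune, Esk, Brill}. Every pair that conflicts lands in different colors.

2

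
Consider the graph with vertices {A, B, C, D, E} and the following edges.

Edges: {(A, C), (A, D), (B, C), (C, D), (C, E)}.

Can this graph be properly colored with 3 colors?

Yes

The chromatic number is 3. A, C, D form a triangle, so at least 3 colors are needed.
A valid assignment using 3 colors: A=2, B=2, C=1, D=3, E=2.
That is already a proper 3-coloring.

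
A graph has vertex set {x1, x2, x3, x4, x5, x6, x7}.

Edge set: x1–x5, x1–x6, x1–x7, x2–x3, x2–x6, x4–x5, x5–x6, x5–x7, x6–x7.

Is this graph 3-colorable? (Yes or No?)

No

x1, x5, x6, x7 are mutually adjacent (a clique of size 4), so at least 4 colors are needed.
So 3 colors are not enough.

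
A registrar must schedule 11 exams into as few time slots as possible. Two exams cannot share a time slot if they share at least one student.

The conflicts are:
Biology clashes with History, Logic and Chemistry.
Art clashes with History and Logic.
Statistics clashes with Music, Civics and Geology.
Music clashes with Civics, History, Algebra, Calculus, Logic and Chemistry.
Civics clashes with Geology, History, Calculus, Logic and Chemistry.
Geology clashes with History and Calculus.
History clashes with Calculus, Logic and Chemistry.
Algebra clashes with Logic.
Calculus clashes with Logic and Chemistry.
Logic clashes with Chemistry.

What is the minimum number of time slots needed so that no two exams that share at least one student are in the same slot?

Music, Civics, History, Calculus, Logic, Chemistry pairwise conflict, so at least 6 time slots are needed.
6 time slots suffice: time slot 1 → {Statistics, History, Algebra}; time slot 2 → {Geology, Logic}; time slot 3 → {Biology, Art, Civics}; time slot 4 → {Music}; time slot 5 → {Chemistry}; time slot 6 → {Calculus}. Each listed conflict is separated.

6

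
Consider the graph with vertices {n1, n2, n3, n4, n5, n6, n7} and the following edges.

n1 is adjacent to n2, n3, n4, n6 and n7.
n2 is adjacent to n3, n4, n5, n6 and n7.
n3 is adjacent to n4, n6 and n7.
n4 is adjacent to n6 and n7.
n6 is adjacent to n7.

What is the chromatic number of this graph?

6

n1, n2, n3, n4, n6, n7 are pairwise adjacent (a clique of size 6), so at least 6 colors are needed.
6 colors suffice: n1=2, n2=1, n3=3, n4=6, n5=2, n6=4, n7=5. No two adjacent vertices share a color.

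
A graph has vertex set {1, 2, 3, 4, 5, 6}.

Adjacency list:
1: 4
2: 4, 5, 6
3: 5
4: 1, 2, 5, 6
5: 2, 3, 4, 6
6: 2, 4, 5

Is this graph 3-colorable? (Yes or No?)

No

2, 4, 5, 6 are mutually adjacent (a clique of size 4), so at least 4 colors are needed.
So 3 colors are not enough.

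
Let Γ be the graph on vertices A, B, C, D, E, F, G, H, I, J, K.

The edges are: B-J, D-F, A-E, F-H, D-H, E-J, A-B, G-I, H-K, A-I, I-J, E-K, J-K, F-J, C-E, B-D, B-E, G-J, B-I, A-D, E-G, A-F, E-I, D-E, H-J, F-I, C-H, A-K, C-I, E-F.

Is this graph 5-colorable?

The chromatic number is 4. B, E, I, J are pairwise adjacent (a clique of size 4), so at least 4 colors are needed.
4 colors suffice: A=2, B=4, C=2, D=3, E=1, F=4, G=4, H=1, I=3, J=2, K=3.
Since 5 ≥ 4, a proper 5-coloring certainly exists.

Yes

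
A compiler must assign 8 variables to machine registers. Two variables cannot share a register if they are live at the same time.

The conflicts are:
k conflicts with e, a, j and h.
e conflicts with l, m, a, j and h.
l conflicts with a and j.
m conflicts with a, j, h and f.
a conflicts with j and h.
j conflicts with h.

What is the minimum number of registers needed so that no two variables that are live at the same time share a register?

k, e, a, j, h all conflict with each other, so at least 5 registers are needed.
5 registers suffice: register 1 → {a, f}; register 2 → {e}; register 3 → {j}; register 4 → {k, l, m}; register 5 → {h}. Each listed conflict is separated.

5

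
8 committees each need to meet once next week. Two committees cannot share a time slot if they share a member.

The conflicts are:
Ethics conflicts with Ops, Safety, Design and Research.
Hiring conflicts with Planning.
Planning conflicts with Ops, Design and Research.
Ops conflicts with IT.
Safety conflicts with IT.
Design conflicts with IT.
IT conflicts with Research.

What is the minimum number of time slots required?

2

Ethics and Research conflict, so at least 2 time slots are needed.
Using 2 time slots: Ethics=1, Hiring=2, Planning=1, Ops=2, Safety=2, Design=2, IT=1, Research=2. No two conflicting committees share a time slot.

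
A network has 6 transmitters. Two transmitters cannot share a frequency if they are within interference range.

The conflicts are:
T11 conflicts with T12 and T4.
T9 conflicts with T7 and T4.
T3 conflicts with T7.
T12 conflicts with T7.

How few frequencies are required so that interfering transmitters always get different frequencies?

The cycle T4-T9-T7-T12-T11-T4 has odd length 5, so it cannot be 2-colored; at least 3 frequencies are needed.
A valid assignment using 3 frequencies: T11=1, T9=2, T3=2, T12=2, T7=1, T4=3. Every pair that conflicts lands in different frequencies.

3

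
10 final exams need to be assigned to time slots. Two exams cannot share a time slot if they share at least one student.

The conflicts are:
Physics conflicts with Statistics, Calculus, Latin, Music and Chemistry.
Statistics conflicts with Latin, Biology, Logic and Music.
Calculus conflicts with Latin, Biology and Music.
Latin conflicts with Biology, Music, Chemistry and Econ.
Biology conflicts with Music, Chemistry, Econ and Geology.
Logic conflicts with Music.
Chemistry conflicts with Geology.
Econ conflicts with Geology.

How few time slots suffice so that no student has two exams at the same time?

Calculus, Latin, Biology, Music are mutually in conflict, so at least 4 time slots are needed.
A valid assignment using 4 time slots: Physics=1, Statistics=4, Calculus=4, Latin=2, Biology=1, Logic=1, Music=3, Chemistry=3, Econ=3, Geology=2. No two conflicting exams share a time slot.

4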